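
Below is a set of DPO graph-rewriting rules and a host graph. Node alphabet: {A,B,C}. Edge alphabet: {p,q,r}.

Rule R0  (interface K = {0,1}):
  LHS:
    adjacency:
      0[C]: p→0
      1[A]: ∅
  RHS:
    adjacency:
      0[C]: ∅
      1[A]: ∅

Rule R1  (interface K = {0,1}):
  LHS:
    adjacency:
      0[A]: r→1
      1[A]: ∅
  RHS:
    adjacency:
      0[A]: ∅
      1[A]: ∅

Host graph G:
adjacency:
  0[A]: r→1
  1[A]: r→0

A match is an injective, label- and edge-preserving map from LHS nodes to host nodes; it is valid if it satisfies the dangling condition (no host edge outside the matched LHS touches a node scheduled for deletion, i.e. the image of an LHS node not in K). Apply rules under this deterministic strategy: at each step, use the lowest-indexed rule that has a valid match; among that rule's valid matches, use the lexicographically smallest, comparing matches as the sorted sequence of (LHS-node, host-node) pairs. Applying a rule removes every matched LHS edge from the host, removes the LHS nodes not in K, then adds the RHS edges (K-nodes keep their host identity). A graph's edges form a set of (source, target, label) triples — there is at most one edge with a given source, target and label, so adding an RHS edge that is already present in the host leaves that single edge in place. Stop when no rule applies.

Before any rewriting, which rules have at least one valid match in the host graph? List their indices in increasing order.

Answer: [R1]

Steps:
R0: no valid match — LHS pattern not found
R1: 2 valid matches — {0↦0, 1↦1}, {0↦1, 1↦0}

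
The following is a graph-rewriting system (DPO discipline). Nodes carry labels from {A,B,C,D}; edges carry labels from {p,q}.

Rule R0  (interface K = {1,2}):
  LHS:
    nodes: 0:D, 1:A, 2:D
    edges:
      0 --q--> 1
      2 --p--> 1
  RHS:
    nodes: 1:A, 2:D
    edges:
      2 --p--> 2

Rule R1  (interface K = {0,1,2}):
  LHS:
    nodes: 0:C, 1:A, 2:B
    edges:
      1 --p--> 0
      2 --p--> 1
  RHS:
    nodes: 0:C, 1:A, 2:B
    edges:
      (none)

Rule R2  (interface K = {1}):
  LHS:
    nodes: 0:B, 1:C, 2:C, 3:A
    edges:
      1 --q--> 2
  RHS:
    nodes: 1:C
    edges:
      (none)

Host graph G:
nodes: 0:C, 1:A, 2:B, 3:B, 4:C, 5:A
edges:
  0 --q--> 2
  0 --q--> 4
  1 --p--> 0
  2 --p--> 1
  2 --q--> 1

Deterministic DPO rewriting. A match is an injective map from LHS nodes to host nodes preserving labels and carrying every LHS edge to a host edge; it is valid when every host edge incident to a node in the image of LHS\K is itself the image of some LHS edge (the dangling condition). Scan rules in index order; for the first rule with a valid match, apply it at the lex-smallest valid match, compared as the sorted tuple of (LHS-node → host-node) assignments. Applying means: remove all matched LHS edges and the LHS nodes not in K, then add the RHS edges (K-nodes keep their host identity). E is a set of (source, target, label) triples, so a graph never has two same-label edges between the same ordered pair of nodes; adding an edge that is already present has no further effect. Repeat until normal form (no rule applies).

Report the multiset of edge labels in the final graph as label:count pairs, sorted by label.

start.  V:6 E:5  edges: 0-q->2 0-q->4 1-p->0 2-p->1 2-q->1
1. fire R1 via {0↦0, 1↦1, 2↦2}  →  V:6 E:3  edges: 0-q->2 0-q->4 2-q->1
2. fire R2 via {0↦3, 1↦0, 2↦4, 3↦5}  →  V:3 E:2  edges: 0-q->2 2-q->1
normal form: no rule applies after step 2
NF edges: [(0, 2, 'q'), (2, 1, 'q')]

Answer: q:2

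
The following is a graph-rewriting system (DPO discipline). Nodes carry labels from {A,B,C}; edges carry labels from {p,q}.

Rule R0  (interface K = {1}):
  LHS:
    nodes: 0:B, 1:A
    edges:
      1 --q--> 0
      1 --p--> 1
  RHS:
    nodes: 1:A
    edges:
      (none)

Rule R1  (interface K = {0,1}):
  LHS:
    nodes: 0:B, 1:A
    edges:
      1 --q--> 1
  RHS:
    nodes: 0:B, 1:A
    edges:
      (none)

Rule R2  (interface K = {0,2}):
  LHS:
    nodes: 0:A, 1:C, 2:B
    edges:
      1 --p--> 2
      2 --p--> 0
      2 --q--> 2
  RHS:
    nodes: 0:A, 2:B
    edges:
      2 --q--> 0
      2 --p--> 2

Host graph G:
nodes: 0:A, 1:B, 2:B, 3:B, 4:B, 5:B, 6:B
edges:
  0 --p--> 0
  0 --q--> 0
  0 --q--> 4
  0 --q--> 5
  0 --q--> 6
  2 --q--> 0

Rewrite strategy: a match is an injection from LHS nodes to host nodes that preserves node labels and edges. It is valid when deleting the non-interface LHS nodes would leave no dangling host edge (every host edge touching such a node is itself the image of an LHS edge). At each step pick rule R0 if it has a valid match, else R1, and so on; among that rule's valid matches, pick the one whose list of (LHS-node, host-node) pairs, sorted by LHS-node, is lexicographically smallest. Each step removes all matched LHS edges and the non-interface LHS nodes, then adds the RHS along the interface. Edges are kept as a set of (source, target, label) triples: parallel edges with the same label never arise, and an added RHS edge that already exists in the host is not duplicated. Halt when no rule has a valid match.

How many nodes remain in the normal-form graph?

start.  V:7 E:6  edges: 0-p->0 0-q->0 0-q->4 0-q->5 0-q->6 2-q->0
1. fire R0 via {0↦4, 1↦0}  →  V:6 E:4  edges: 0-q->0 0-q->5 0-q->6 2-q->0
2. fire R1 via {0↦1, 1↦0}  →  V:6 E:3  edges: 0-q->5 0-q->6 2-q->0
halt: no rule applies after step 2
NF nodes: {0:A, 1:B, 2:B, 3:B, 5:B, 6:B}

Answer: 6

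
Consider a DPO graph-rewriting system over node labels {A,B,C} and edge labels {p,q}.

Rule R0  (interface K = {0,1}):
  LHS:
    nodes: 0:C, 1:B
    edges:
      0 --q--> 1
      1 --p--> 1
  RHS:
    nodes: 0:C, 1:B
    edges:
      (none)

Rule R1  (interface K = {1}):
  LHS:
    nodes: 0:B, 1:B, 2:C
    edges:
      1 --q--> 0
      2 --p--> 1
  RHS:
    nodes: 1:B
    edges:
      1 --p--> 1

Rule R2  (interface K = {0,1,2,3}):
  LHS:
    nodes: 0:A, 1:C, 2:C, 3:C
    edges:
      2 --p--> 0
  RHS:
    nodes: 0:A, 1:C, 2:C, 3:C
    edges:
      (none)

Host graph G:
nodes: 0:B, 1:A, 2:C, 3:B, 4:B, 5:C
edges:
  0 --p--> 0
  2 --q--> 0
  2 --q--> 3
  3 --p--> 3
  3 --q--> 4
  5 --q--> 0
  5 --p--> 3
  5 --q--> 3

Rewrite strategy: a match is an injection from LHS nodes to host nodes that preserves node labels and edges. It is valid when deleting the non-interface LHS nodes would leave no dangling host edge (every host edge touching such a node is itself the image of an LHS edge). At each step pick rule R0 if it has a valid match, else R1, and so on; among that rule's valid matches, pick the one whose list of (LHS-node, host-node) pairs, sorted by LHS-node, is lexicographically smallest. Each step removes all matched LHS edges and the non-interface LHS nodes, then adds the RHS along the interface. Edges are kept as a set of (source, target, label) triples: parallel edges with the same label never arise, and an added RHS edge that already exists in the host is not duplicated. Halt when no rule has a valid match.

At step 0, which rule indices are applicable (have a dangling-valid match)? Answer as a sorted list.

R0: 4 valid matches — {0↦2, 1↦0}, {0↦2, 1↦3}, {0↦5, 1↦0} (+1 more)
R1: no valid match — 1 raw match, all fail dangling condition
R2: no valid match — LHS pattern not found

Answer: [R0]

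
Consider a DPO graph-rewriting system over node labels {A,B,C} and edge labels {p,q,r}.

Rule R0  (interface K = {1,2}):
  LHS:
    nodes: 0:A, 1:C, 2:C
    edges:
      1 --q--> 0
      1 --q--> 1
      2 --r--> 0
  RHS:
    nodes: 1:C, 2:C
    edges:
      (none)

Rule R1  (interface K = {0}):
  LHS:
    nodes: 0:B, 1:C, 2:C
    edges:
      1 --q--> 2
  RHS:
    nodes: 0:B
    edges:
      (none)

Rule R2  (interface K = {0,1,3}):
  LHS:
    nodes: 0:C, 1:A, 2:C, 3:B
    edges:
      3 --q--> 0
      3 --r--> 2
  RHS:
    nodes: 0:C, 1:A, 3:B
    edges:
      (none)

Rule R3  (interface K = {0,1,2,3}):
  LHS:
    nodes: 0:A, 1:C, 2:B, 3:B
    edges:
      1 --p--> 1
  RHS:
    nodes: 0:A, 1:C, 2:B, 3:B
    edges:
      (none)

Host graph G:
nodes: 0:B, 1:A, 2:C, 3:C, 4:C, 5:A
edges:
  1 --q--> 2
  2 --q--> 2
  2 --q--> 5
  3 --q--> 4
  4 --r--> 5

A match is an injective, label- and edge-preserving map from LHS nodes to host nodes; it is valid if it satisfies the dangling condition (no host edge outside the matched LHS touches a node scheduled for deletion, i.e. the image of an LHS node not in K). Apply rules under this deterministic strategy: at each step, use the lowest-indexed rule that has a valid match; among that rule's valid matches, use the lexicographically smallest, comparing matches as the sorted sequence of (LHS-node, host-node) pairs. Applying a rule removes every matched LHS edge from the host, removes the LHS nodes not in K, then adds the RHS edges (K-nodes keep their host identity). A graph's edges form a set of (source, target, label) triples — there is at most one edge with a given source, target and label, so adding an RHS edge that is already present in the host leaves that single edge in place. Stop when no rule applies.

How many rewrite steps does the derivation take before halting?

Answer: 2

Steps:
initial: |V|=6 |E|=5  E = 1-q->2 2-q->2 2-q->5 3-q->4 4-r->5
step 1: apply R0 at {0↦5, 1↦2, 2↦4}  → |V|=5 |E|=2  E = 1-q->2 3-q->4
step 2: apply R1 at {0↦0, 1↦3, 2↦4}  → |V|=3 |E|=1  E = 1-q->2
final graph: no rule applies after step 2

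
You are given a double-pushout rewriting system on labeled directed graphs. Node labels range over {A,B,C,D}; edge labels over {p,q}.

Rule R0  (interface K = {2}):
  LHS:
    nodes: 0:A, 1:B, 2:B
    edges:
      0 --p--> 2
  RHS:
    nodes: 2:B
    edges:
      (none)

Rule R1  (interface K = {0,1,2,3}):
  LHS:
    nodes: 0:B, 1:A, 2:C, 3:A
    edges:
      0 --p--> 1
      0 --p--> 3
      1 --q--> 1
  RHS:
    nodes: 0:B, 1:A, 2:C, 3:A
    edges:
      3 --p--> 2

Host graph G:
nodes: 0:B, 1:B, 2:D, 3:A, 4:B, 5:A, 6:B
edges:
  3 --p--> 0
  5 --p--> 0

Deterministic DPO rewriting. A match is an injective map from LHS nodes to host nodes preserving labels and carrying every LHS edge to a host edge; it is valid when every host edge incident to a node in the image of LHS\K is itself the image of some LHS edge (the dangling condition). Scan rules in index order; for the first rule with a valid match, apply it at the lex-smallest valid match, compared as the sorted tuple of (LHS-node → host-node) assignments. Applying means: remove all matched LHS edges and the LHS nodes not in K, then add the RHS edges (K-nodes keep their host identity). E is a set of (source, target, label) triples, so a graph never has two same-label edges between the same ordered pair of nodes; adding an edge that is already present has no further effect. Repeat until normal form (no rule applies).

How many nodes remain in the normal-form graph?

start.  V:7 E:2  edges: 3-p->0 5-p->0
1. fire R0 via {0↦3, 1↦1, 2↦0}  →  V:5 E:1  edges: 5-p->0
2. fire R0 via {0↦5, 1↦4, 2↦0}  →  V:3 E:0  edges: ∅
normal form: no rule applies after step 2
NF nodes: {0:B, 2:D, 6:B}

Answer: 3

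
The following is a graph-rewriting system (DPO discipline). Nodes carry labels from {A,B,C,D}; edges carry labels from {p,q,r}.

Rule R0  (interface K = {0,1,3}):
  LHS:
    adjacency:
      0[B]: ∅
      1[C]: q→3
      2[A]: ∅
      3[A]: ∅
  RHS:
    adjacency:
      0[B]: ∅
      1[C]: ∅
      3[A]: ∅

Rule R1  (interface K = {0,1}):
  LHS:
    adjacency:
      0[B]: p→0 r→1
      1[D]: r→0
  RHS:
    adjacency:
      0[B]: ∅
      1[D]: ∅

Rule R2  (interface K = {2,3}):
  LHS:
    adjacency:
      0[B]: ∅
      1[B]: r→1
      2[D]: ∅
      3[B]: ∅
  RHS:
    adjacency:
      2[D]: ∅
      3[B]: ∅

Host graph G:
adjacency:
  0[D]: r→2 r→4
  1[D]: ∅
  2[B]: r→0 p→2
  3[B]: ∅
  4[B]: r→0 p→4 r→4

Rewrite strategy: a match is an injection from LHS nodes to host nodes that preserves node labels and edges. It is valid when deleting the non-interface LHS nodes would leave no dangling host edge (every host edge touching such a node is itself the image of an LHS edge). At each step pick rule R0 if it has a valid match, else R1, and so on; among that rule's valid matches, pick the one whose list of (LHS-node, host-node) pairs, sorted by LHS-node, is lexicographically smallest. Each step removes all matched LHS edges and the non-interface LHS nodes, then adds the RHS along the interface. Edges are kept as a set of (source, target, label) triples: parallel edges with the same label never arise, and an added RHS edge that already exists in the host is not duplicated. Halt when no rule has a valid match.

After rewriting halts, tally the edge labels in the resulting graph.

Answer: (no edges)

Steps:
[0] host  ⇒  5 nodes, 7 edges  {0-r->2 0-r->4 2-r->0 2-p->2 4-r->0 4-p->4 4-r->4}
[1] R1 @ {0↦2, 1↦0}  ⇒  5 nodes, 4 edges  {0-r->4 4-r->0 4-p->4 4-r->4}
[2] R1 @ {0↦4, 1↦0}  ⇒  5 nodes, 1 edges  {4-r->4}
[3] R2 @ {0↦2, 1↦4, 2↦0, 3↦3}  ⇒  3 nodes, 0 edges  {∅}
final graph: no rule applies after step 3
NF edges: []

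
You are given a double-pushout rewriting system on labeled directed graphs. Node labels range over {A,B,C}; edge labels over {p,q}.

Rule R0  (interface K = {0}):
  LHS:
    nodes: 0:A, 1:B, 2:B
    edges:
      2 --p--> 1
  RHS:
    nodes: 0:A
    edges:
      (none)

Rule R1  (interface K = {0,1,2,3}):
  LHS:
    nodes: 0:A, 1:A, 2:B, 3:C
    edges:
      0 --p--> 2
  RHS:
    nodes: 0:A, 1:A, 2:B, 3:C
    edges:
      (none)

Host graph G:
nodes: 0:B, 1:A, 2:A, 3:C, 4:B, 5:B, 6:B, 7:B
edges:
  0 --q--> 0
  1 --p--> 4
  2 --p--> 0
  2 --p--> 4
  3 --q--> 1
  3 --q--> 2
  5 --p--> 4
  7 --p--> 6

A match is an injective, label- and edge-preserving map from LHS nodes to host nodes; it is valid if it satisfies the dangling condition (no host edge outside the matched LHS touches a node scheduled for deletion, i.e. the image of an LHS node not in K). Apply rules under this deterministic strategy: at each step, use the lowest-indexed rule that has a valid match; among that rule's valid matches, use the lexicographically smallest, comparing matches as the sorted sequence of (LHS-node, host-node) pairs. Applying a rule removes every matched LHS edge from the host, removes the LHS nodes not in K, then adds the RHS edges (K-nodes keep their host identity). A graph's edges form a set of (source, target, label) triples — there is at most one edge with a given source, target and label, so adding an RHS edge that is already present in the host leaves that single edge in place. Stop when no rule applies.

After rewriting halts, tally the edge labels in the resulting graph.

Answer: q:3

Derivation:
initial: |V|=8 |E|=8  E = 0-q->0 1-p->4 2-p->0 2-p->4 3-q->1 3-q->2 5-p->4 7-p->6
step 1: apply R0 at {0↦1, 1↦6, 2↦7}  → |V|=6 |E|=7  E = 0-q->0 1-p->4 2-p->0 2-p->4 3-q->1 3-q->2 5-p->4
step 2: apply R1 at {0↦1, 1↦2, 2↦4, 3↦3}  → |V|=6 |E|=6  E = 0-q->0 2-p->0 2-p->4 3-q->1 3-q->2 5-p->4
step 3: apply R1 at {0↦2, 1↦1, 2↦0, 3↦3}  → |V|=6 |E|=5  E = 0-q->0 2-p->4 3-q->1 3-q->2 5-p->4
step 4: apply R1 at {0↦2, 1↦1, 2↦4, 3↦3}  → |V|=6 |E|=4  E = 0-q->0 3-q->1 3-q->2 5-p->4
step 5: apply R0 at {0↦1, 1↦4, 2↦5}  → |V|=4 |E|=3  E = 0-q->0 3-q->1 3-q->2
final graph: no rule applies after step 5
NF edges: [(0, 0, 'q'), (3, 1, 'q'), (3, 2, 'q')]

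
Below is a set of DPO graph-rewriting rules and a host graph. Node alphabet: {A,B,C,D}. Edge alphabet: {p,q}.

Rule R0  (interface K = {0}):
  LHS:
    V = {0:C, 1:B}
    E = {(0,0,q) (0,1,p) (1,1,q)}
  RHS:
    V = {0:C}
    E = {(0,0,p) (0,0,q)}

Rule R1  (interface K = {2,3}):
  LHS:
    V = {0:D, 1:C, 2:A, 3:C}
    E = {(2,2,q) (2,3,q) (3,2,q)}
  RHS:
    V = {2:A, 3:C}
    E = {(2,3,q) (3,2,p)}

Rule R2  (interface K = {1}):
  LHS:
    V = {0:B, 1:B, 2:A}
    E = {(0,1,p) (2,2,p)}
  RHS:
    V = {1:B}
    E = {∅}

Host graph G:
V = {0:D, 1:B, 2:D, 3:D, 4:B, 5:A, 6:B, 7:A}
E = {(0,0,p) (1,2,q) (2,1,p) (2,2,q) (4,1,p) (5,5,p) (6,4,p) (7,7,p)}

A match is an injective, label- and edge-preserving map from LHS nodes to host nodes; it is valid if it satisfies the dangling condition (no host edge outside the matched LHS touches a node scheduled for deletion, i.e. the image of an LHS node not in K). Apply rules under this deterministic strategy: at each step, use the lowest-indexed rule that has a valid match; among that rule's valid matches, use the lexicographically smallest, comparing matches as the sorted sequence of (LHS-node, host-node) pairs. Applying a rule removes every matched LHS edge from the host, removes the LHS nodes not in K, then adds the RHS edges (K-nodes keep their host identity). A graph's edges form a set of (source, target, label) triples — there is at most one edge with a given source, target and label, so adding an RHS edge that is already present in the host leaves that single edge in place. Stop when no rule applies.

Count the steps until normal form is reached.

Answer: 2

Rewrite trace:
start.  V:8 E:8  edges: 0-p->0 1-q->2 2-p->1 2-q->2 4-p->1 5-p->5 6-p->4 7-p->7
1. fire R2 via {0↦6, 1↦4, 2↦5}  →  V:6 E:6  edges: 0-p->0 1-q->2 2-p->1 2-q->2 4-p->1 7-p->7
2. fire R2 via {0↦4, 1↦1, 2↦7}  →  V:4 E:4  edges: 0-p->0 1-q->2 2-p->1 2-q->2
final graph: no rule applies after step 2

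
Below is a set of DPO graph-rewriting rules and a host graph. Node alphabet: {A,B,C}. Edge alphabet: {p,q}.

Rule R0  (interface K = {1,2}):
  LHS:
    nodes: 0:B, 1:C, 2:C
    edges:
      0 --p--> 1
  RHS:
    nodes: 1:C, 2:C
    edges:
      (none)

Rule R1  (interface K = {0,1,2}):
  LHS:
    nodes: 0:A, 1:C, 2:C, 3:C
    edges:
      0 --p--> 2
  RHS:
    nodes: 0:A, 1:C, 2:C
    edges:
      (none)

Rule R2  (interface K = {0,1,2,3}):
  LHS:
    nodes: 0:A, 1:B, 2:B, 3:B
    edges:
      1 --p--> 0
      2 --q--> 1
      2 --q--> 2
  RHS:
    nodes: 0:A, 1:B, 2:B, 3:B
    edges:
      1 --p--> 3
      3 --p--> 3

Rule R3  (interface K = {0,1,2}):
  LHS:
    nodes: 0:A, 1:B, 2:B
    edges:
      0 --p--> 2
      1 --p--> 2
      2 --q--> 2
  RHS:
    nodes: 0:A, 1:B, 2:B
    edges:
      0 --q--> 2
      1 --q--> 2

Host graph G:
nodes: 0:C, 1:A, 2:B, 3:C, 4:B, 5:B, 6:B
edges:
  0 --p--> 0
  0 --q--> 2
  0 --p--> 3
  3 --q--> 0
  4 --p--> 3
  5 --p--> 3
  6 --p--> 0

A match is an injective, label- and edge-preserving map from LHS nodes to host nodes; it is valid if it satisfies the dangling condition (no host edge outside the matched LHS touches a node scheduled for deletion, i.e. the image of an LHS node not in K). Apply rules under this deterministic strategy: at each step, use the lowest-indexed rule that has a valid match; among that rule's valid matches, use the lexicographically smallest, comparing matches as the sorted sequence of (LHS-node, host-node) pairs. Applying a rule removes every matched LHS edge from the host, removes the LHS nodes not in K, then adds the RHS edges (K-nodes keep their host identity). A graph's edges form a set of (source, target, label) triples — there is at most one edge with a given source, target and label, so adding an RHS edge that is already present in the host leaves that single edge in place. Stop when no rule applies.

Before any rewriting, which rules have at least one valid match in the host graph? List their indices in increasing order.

Answer: [R0]

Rewrite trace:
R0: 3 valid matches — {0↦4, 1↦3, 2↦0}, {0↦5, 1↦3, 2↦0}, {0↦6, 1↦0, 2↦3}
R1: no valid match — LHS pattern not found
R2: no valid match — LHS pattern not found
R3: no valid match — LHS pattern not found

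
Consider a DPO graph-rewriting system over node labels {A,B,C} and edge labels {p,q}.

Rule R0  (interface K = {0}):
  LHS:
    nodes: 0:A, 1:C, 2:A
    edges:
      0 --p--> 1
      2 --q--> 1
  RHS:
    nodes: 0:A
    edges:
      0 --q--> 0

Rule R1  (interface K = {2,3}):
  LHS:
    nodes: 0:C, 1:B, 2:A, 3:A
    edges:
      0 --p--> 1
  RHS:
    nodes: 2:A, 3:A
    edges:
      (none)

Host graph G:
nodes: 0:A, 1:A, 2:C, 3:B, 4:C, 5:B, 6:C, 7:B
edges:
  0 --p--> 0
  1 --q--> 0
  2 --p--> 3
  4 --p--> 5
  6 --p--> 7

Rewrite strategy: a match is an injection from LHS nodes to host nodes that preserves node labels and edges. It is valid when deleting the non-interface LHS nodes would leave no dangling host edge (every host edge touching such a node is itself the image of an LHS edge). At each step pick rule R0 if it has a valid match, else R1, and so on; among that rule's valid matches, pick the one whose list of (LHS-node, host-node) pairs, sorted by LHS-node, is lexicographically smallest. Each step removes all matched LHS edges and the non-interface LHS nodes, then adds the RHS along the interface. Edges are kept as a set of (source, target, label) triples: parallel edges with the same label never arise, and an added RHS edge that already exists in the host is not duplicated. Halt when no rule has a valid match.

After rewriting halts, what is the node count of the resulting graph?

start.  V:8 E:5  edges: 0-p->0 1-q->0 2-p->3 4-p->5 6-p->7
1. fire R1 via {0↦2, 1↦3, 2↦0, 3↦1}  →  V:6 E:4  edges: 0-p->0 1-q->0 4-p->5 6-p->7
2. fire R1 via {0↦4, 1↦5, 2↦0, 3↦1}  →  V:4 E:3  edges: 0-p->0 1-q->0 6-p->7
3. fire R1 via {0↦6, 1↦7, 2↦0, 3↦1}  →  V:2 E:2  edges: 0-p->0 1-q->0
final graph: no rule applies after step 3
NF nodes: {0:A, 1:A}

Answer: 2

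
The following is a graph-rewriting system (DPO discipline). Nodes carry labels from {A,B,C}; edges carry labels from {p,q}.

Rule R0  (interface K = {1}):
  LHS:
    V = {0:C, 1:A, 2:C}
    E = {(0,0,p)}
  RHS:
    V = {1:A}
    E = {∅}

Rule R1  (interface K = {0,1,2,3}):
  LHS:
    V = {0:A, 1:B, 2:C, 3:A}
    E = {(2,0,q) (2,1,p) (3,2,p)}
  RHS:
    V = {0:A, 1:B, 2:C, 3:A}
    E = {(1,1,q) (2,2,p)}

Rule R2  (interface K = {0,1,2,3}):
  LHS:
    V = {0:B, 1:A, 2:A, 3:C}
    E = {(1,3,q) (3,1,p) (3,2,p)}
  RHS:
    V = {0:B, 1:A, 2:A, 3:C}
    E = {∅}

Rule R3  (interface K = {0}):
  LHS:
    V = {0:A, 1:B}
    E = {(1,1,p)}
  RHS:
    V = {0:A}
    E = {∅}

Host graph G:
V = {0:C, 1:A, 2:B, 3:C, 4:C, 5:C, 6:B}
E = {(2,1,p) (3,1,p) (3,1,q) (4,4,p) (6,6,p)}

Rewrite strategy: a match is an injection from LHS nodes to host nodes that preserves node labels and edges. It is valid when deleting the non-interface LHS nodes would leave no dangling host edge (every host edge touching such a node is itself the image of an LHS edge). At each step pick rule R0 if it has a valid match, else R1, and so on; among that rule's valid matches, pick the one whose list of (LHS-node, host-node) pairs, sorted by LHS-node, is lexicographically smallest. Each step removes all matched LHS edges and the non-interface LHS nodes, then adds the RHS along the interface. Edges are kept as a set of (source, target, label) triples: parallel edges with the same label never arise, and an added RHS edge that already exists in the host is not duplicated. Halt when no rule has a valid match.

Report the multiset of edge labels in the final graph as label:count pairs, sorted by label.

start.  V:7 E:5  edges: 2-p->1 3-p->1 3-q->1 4-p->4 6-p->6
1. fire R0 via {0↦4, 1↦1, 2↦0}  →  V:5 E:4  edges: 2-p->1 3-p->1 3-q->1 6-p->6
2. fire R3 via {0↦1, 1↦6}  →  V:4 E:3  edges: 2-p->1 3-p->1 3-q->1
halt: no rule applies after step 2
NF edges: [(2, 1, 'p'), (3, 1, 'p'), (3, 1, 'q')]

Answer: p:2 q:1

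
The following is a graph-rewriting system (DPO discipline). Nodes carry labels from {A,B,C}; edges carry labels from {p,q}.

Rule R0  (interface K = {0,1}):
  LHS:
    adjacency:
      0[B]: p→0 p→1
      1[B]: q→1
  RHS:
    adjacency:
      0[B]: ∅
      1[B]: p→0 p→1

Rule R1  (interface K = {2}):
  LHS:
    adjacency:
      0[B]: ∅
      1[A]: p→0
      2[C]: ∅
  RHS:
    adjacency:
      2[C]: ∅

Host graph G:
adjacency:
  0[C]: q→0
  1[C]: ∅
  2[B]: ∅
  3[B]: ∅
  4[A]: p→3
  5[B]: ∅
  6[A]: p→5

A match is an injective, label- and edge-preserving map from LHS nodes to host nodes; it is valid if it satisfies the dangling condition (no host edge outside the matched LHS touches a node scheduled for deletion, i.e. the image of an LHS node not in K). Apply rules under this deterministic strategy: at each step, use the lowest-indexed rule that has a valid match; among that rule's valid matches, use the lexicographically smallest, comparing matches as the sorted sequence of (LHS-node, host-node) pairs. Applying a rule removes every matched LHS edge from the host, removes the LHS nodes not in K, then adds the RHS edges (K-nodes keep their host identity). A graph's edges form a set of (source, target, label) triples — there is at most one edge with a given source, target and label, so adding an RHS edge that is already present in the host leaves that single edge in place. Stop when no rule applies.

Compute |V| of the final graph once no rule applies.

start.  V:7 E:3  edges: 0-q->0 4-p->3 6-p->5
1. fire R1 via {0↦3, 1↦4, 2↦0}  →  V:5 E:2  edges: 0-q->0 6-p->5
2. fire R1 via {0↦5, 1↦6, 2↦0}  →  V:3 E:1  edges: 0-q->0
normal form: no rule applies after step 2
NF nodes: {0:C, 1:C, 2:B}

Answer: 3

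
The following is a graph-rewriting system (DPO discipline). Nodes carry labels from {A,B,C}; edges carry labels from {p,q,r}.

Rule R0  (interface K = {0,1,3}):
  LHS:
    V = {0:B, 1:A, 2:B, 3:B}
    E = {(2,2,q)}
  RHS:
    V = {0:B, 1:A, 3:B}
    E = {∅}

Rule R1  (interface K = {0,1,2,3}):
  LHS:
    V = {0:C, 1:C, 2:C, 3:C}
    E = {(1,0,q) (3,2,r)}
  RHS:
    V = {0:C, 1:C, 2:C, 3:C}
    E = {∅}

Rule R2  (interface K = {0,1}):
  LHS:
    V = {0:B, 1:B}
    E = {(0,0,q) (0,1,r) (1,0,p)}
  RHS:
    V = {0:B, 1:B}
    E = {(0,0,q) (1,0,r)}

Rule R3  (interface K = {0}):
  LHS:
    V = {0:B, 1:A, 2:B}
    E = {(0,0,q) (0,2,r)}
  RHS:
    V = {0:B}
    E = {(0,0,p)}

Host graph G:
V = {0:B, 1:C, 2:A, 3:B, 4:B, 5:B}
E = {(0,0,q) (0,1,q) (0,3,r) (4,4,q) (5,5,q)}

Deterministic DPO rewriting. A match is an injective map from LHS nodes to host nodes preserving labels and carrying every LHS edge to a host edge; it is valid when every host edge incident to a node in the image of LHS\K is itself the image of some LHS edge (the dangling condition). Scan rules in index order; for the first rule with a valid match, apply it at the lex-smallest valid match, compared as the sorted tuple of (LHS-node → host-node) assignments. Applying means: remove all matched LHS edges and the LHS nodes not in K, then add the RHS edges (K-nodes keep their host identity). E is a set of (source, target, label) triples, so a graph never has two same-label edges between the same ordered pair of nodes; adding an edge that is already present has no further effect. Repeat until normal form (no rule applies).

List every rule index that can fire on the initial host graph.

R0: 12 valid matches — {0↦0, 1↦2, 2↦4, 3↦3}, {0↦0, 1↦2, 2↦4, 3↦5}, {0↦0, 1↦2, 2↦5, 3↦3} (+9 more)
R1: no valid match — LHS pattern not found
R2: no valid match — LHS pattern not found
R3: 1 valid match — {0↦0, 1↦2, 2↦3}

Answer: [R0,R3]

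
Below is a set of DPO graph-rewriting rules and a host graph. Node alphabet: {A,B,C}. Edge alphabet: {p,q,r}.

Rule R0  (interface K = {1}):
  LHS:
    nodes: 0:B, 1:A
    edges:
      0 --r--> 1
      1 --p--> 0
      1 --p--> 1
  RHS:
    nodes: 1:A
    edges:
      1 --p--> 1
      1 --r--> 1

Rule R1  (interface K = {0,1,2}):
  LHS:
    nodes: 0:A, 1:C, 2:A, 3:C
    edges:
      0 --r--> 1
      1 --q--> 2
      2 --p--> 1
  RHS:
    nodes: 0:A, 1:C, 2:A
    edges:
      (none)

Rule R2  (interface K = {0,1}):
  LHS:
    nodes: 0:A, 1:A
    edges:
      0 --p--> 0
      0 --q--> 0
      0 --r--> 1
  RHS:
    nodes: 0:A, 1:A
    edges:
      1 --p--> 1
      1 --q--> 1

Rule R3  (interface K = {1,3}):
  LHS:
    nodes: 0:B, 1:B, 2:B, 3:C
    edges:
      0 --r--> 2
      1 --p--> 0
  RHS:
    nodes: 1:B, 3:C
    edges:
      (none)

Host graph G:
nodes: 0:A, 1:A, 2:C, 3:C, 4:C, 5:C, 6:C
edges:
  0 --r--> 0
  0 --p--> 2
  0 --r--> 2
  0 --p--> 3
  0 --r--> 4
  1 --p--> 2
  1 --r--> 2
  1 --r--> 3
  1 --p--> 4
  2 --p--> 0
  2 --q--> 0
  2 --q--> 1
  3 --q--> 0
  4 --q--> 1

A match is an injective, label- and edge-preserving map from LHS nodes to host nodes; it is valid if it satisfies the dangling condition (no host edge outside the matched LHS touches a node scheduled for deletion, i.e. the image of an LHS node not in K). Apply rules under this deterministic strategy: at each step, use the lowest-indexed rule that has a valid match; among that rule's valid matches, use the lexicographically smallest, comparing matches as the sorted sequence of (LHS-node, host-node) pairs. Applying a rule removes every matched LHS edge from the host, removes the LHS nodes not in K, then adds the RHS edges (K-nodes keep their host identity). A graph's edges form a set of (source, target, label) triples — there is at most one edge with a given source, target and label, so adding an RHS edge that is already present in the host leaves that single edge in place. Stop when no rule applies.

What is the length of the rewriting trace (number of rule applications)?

[0] host  ⇒  7 nodes, 14 edges  {0-r->0 0-p->2 0-r->2 0-p->3 0-r->4 1-p->2 1-r->2 1-r->3 1-p->4 2-p->0 2-q->0 2-q->1 3-q->0 4-q->1}
[1] R1 @ {0↦0, 1↦2, 2↦1, 3↦5}  ⇒  6 nodes, 11 edges  {0-r->0 0-p->2 0-p->3 0-r->4 1-r->2 1-r->3 1-p->4 2-p->0 2-q->0 3-q->0 4-q->1}
[2] R1 @ {0↦0, 1↦4, 2↦1, 3↦6}  ⇒  5 nodes, 8 edges  {0-r->0 0-p->2 0-p->3 1-r->2 1-r->3 2-p->0 2-q->0 3-q->0}
[3] R1 @ {0↦1, 1↦2, 2↦0, 3↦4}  ⇒  4 nodes, 5 edges  {0-r->0 0-p->3 1-r->3 2-p->0 3-q->0}
normal form: no rule applies after step 3

Answer: 3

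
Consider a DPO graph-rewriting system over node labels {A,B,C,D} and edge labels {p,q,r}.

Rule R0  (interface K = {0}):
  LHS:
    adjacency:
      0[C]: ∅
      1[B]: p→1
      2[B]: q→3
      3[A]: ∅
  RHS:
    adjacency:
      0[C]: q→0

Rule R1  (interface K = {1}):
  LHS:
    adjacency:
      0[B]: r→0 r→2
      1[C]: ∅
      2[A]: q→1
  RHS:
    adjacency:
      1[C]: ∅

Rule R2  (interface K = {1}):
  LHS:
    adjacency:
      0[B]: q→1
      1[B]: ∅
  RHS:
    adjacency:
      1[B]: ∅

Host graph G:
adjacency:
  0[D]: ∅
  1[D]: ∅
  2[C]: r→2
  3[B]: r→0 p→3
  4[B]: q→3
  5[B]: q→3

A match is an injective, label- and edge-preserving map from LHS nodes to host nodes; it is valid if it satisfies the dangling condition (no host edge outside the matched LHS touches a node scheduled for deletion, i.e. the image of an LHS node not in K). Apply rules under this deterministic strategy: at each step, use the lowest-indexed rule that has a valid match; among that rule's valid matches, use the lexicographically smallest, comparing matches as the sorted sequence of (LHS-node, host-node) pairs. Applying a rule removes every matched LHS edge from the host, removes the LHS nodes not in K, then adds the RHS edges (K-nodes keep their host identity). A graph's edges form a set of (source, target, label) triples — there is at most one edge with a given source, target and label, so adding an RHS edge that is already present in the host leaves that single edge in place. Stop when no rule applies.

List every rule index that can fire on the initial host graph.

Answer: [R2]

Derivation:
R0: no valid match — LHS pattern not found
R1: no valid match — LHS pattern not found
R2: 2 valid matches — {0↦4, 1↦3}, {0↦5, 1↦3}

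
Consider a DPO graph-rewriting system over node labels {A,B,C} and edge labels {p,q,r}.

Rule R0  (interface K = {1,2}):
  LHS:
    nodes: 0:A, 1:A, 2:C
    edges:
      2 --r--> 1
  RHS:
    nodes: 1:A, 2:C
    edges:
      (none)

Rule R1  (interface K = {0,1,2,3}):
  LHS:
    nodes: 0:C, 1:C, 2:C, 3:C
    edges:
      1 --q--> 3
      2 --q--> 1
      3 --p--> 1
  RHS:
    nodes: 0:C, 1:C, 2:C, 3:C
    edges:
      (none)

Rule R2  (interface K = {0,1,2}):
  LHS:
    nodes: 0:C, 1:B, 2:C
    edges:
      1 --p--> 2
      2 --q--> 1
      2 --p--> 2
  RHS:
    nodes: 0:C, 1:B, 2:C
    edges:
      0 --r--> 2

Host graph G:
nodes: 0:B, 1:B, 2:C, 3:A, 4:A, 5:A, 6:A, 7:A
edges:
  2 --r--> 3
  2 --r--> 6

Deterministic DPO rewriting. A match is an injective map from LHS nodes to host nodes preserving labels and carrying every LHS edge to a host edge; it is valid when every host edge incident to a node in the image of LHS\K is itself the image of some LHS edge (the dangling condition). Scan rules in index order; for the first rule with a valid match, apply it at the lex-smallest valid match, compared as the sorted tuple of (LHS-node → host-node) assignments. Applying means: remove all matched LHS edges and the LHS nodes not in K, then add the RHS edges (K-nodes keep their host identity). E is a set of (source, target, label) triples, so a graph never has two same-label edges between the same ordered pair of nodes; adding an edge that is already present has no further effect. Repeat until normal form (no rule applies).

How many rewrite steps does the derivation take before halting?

Answer: 2

Derivation:
initial: |V|=8 |E|=2  E = 2-r->3 2-r->6
step 1: apply R0 at {0↦4, 1↦3, 2↦2}  → |V|=7 |E|=1  E = 2-r->6
step 2: apply R0 at {0↦3, 1↦6, 2↦2}  → |V|=6 |E|=0  E = ∅
normal form: no rule applies after step 2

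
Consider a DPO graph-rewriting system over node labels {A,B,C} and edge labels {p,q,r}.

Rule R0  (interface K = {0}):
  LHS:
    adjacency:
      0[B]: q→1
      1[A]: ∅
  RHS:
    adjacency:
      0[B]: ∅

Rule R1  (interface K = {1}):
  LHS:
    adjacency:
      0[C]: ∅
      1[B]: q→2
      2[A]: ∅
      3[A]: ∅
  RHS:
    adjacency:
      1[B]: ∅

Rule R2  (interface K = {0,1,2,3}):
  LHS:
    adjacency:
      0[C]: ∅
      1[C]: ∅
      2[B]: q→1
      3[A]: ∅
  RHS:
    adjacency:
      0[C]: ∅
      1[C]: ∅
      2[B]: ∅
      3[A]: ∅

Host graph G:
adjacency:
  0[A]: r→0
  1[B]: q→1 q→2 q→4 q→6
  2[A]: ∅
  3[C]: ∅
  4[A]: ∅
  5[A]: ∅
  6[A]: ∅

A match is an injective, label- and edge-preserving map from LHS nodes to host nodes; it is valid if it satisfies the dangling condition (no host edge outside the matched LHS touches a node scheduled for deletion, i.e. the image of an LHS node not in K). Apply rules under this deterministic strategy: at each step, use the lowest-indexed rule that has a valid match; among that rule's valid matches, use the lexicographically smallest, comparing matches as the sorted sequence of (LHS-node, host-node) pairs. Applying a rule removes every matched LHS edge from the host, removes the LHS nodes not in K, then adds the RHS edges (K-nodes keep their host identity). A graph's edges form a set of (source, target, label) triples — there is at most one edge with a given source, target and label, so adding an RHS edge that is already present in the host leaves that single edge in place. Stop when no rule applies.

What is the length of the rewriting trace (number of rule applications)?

Answer: 3

Rewrite trace:
[0] host  ⇒  7 nodes, 5 edges  {0-r->0 1-q->1 1-q->2 1-q->4 1-q->6}
[1] R0 @ {0↦1, 1↦2}  ⇒  6 nodes, 4 edges  {0-r->0 1-q->1 1-q->4 1-q->6}
[2] R0 @ {0↦1, 1↦4}  ⇒  5 nodes, 3 edges  {0-r->0 1-q->1 1-q->6}
[3] R0 @ {0↦1, 1↦6}  ⇒  4 nodes, 2 edges  {0-r->0 1-q->1}
halt: no rule applies after step 3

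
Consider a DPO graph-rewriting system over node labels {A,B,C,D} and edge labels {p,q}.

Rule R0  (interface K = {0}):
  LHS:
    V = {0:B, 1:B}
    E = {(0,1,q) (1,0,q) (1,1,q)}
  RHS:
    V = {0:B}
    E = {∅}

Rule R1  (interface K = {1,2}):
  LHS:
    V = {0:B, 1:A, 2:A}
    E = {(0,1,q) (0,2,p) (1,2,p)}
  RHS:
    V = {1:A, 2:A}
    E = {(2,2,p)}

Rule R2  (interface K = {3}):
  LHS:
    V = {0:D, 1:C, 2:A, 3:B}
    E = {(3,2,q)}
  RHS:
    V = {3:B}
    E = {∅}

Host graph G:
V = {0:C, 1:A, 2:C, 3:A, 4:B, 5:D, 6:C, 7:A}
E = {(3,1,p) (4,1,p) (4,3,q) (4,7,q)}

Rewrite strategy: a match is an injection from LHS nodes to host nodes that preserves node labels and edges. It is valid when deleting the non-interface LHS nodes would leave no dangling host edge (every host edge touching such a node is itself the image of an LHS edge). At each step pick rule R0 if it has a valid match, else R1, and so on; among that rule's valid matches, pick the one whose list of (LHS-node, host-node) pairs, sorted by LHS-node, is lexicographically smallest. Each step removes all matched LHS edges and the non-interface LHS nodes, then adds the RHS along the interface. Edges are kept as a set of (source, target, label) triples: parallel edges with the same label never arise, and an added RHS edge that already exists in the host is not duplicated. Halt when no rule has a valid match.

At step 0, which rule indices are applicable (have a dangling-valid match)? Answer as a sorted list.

Answer: [R2]

Rewrite trace:
R0: no valid match — LHS pattern not found
R1: no valid match — 1 raw match, all fail dangling condition
R2: 3 valid matches — {0↦5, 1↦0, 2↦7, 3↦4}, {0↦5, 1↦2, 2↦7, 3↦4}, {0↦5, 1↦6, 2↦7, 3↦4}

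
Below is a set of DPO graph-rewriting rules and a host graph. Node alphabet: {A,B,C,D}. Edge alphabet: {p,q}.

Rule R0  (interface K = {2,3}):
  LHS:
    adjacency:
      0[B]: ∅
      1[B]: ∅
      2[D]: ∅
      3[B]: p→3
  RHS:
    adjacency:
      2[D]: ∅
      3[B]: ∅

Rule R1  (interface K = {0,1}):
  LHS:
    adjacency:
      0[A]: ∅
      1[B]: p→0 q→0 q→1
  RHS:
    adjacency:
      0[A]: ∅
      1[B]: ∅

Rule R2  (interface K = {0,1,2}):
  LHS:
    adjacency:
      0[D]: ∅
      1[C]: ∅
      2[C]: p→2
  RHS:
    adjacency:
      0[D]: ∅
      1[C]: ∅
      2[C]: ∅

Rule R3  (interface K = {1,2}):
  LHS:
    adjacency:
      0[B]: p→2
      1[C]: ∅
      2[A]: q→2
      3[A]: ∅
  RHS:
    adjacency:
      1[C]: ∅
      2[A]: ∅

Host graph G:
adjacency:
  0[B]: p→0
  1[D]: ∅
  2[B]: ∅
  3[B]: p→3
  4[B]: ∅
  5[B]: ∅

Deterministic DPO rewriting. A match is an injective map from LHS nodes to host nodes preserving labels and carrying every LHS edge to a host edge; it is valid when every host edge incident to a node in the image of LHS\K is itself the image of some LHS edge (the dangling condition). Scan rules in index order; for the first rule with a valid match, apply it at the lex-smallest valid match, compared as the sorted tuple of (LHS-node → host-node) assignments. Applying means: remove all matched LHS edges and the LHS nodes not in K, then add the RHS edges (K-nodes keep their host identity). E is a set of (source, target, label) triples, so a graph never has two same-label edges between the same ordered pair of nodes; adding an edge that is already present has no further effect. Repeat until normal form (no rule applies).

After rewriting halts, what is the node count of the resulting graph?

[0] host  ⇒  6 nodes, 2 edges  {0-p->0 3-p->3}
[1] R0 @ {0↦2, 1↦4, 2↦1, 3↦0}  ⇒  4 nodes, 1 edges  {3-p->3}
[2] R0 @ {0↦0, 1↦5, 2↦1, 3↦3}  ⇒  2 nodes, 0 edges  {∅}
halt: no rule applies after step 2
NF nodes: {1:D, 3:B}

Answer: 2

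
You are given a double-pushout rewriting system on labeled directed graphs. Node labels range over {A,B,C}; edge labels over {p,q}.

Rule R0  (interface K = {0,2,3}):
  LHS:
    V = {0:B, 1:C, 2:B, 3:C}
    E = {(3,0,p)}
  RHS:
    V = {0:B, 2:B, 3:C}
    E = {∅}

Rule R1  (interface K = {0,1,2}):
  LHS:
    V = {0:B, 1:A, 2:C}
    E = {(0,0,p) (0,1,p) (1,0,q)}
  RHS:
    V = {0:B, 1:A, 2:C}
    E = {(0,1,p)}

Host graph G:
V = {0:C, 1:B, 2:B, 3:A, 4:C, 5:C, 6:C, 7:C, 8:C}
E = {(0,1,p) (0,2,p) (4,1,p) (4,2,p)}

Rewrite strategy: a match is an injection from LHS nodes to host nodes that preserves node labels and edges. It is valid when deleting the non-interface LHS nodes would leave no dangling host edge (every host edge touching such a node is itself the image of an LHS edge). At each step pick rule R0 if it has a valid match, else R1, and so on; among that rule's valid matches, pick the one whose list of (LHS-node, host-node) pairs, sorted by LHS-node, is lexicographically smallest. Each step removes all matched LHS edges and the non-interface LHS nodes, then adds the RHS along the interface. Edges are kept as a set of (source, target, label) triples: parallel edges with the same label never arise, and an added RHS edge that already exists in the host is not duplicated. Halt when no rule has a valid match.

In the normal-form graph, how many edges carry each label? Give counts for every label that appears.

[0] host  ⇒  9 nodes, 4 edges  {0-p->1 0-p->2 4-p->1 4-p->2}
[1] R0 @ {0↦1, 1↦5, 2↦2, 3↦0}  ⇒  8 nodes, 3 edges  {0-p->2 4-p->1 4-p->2}
[2] R0 @ {0↦1, 1↦6, 2↦2, 3↦4}  ⇒  7 nodes, 2 edges  {0-p->2 4-p->2}
[3] R0 @ {0↦2, 1↦7, 2↦1, 3↦0}  ⇒  6 nodes, 1 edges  {4-p->2}
[4] R0 @ {0↦2, 1↦0, 2↦1, 3↦4}  ⇒  5 nodes, 0 edges  {∅}
halt: no rule applies after step 4
NF edges: []

Answer: (no edges)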